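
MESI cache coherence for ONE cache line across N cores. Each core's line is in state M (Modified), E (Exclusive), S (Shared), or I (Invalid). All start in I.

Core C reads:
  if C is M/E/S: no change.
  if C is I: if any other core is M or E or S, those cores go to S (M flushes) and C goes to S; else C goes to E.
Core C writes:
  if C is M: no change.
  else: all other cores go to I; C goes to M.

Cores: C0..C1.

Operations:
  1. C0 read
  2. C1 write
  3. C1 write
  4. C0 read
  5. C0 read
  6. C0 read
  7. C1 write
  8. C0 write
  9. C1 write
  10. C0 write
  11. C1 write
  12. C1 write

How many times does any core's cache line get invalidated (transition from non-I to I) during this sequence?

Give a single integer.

Answer: 6

Derivation:
Op 1: C0 read [C0 read from I: no other sharers -> C0=E (exclusive)] -> [E,I] (invalidations this op: 0; running total: 0)
Op 2: C1 write [C1 write: invalidate ['C0=E'] -> C1=M] -> [I,M] (invalidations this op: 1; running total: 1)
Op 3: C1 write [C1 write: already M (modified), no change] -> [I,M] (invalidations this op: 0; running total: 1)
Op 4: C0 read [C0 read from I: others=['C1=M'] -> C0=S, others downsized to S] -> [S,S] (invalidations this op: 0; running total: 1)
Op 5: C0 read [C0 read: already in S, no change] -> [S,S] (invalidations this op: 0; running total: 1)
Op 6: C0 read [C0 read: already in S, no change] -> [S,S] (invalidations this op: 0; running total: 1)
Op 7: C1 write [C1 write: invalidate ['C0=S'] -> C1=M] -> [I,M] (invalidations this op: 1; running total: 2)
Op 8: C0 write [C0 write: invalidate ['C1=M'] -> C0=M] -> [M,I] (invalidations this op: 1; running total: 3)
Op 9: C1 write [C1 write: invalidate ['C0=M'] -> C1=M] -> [I,M] (invalidations this op: 1; running total: 4)
Op 10: C0 write [C0 write: invalidate ['C1=M'] -> C0=M] -> [M,I] (invalidations this op: 1; running total: 5)
Op 11: C1 write [C1 write: invalidate ['C0=M'] -> C1=M] -> [I,M] (invalidations this op: 1; running total: 6)
Op 12: C1 write [C1 write: already M (modified), no change] -> [I,M] (invalidations this op: 0; running total: 6)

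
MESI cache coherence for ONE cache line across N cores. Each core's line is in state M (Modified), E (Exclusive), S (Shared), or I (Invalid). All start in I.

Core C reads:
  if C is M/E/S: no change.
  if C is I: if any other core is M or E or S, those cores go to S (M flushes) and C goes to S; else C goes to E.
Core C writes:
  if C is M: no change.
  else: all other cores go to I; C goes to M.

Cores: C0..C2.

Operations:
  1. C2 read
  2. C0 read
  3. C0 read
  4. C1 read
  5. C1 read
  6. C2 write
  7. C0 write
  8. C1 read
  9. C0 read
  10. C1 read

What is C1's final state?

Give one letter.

Answer: S

Derivation:
Op 1: C2 read [C2 read from I: no other sharers -> C2=E (exclusive)] -> [I,I,E]
Op 2: C0 read [C0 read from I: others=['C2=E'] -> C0=S, others downsized to S] -> [S,I,S]
Op 3: C0 read [C0 read: already in S, no change] -> [S,I,S]
Op 4: C1 read [C1 read from I: others=['C0=S', 'C2=S'] -> C1=S, others downsized to S] -> [S,S,S]
Op 5: C1 read [C1 read: already in S, no change] -> [S,S,S]
Op 6: C2 write [C2 write: invalidate ['C0=S', 'C1=S'] -> C2=M] -> [I,I,M]
Op 7: C0 write [C0 write: invalidate ['C2=M'] -> C0=M] -> [M,I,I]
Op 8: C1 read [C1 read from I: others=['C0=M'] -> C1=S, others downsized to S] -> [S,S,I]
Op 9: C0 read [C0 read: already in S, no change] -> [S,S,I]
Op 10: C1 read [C1 read: already in S, no change] -> [S,S,I]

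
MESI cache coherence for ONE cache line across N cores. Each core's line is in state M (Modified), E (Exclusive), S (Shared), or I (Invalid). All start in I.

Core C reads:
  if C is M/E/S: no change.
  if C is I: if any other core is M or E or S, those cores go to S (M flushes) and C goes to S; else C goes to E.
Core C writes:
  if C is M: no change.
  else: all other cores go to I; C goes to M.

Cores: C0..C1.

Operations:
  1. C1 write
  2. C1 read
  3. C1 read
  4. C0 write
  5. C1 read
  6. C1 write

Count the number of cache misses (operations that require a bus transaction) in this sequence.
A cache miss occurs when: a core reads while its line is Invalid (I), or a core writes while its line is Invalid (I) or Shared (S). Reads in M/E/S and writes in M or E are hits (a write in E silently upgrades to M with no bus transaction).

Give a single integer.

Op 1: C1 write [C1 write: invalidate none -> C1=M] -> [I,M] [MISS #1: write from I]
Op 2: C1 read [C1 read: already in M, no change] -> [I,M] [hit: read from M]
Op 3: C1 read [C1 read: already in M, no change] -> [I,M] [hit: read from M]
Op 4: C0 write [C0 write: invalidate ['C1=M'] -> C0=M] -> [M,I] [MISS #2: write from I]
Op 5: C1 read [C1 read from I: others=['C0=M'] -> C1=S, others downsized to S] -> [S,S] [MISS #3: read from I]
Op 6: C1 write [C1 write: invalidate ['C0=S'] -> C1=M] -> [I,M] [MISS #4: write from S]

Answer: 4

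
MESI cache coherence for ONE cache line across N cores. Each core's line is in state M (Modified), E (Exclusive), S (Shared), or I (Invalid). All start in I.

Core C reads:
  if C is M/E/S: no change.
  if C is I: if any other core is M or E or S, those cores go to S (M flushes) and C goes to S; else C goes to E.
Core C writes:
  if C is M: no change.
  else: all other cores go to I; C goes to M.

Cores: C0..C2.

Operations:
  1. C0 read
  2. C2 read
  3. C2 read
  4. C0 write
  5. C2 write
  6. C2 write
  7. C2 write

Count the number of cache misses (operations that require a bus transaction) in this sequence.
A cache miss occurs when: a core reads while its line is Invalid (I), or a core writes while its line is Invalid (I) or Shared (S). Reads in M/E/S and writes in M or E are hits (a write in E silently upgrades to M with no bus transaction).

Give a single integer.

Answer: 4

Derivation:
Op 1: C0 read [C0 read from I: no other sharers -> C0=E (exclusive)] -> [E,I,I] [MISS #1: read from I]
Op 2: C2 read [C2 read from I: others=['C0=E'] -> C2=S, others downsized to S] -> [S,I,S] [MISS #2: read from I]
Op 3: C2 read [C2 read: already in S, no change] -> [S,I,S] [hit: read from S]
Op 4: C0 write [C0 write: invalidate ['C2=S'] -> C0=M] -> [M,I,I] [MISS #3: write from S]
Op 5: C2 write [C2 write: invalidate ['C0=M'] -> C2=M] -> [I,I,M] [MISS #4: write from I]
Op 6: C2 write [C2 write: already M (modified), no change] -> [I,I,M] [hit: write from M]
Op 7: C2 write [C2 write: already M (modified), no change] -> [I,I,M] [hit: write from M]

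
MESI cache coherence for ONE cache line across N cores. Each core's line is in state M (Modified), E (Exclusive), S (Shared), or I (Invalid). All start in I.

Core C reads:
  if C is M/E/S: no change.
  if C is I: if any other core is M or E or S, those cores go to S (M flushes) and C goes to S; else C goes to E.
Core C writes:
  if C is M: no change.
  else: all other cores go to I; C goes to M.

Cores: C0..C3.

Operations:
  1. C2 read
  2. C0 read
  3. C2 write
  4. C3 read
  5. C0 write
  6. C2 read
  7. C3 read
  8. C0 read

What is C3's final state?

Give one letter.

Answer: S

Derivation:
Op 1: C2 read [C2 read from I: no other sharers -> C2=E (exclusive)] -> [I,I,E,I]
Op 2: C0 read [C0 read from I: others=['C2=E'] -> C0=S, others downsized to S] -> [S,I,S,I]
Op 3: C2 write [C2 write: invalidate ['C0=S'] -> C2=M] -> [I,I,M,I]
Op 4: C3 read [C3 read from I: others=['C2=M'] -> C3=S, others downsized to S] -> [I,I,S,S]
Op 5: C0 write [C0 write: invalidate ['C2=S', 'C3=S'] -> C0=M] -> [M,I,I,I]
Op 6: C2 read [C2 read from I: others=['C0=M'] -> C2=S, others downsized to S] -> [S,I,S,I]
Op 7: C3 read [C3 read from I: others=['C0=S', 'C2=S'] -> C3=S, others downsized to S] -> [S,I,S,S]
Op 8: C0 read [C0 read: already in S, no change] -> [S,I,S,S]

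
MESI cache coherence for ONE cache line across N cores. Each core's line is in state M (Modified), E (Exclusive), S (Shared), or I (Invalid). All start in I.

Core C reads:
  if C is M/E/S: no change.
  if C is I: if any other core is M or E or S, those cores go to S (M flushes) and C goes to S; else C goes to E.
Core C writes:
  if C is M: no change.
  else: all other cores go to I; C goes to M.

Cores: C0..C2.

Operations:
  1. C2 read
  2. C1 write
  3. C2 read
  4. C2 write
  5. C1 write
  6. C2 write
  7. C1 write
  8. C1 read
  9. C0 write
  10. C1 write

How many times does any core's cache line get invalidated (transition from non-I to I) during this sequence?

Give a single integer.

Answer: 7

Derivation:
Op 1: C2 read [C2 read from I: no other sharers -> C2=E (exclusive)] -> [I,I,E] (invalidations this op: 0; running total: 0)
Op 2: C1 write [C1 write: invalidate ['C2=E'] -> C1=M] -> [I,M,I] (invalidations this op: 1; running total: 1)
Op 3: C2 read [C2 read from I: others=['C1=M'] -> C2=S, others downsized to S] -> [I,S,S] (invalidations this op: 0; running total: 1)
Op 4: C2 write [C2 write: invalidate ['C1=S'] -> C2=M] -> [I,I,M] (invalidations this op: 1; running total: 2)
Op 5: C1 write [C1 write: invalidate ['C2=M'] -> C1=M] -> [I,M,I] (invalidations this op: 1; running total: 3)
Op 6: C2 write [C2 write: invalidate ['C1=M'] -> C2=M] -> [I,I,M] (invalidations this op: 1; running total: 4)
Op 7: C1 write [C1 write: invalidate ['C2=M'] -> C1=M] -> [I,M,I] (invalidations this op: 1; running total: 5)
Op 8: C1 read [C1 read: already in M, no change] -> [I,M,I] (invalidations this op: 0; running total: 5)
Op 9: C0 write [C0 write: invalidate ['C1=M'] -> C0=M] -> [M,I,I] (invalidations this op: 1; running total: 6)
Op 10: C1 write [C1 write: invalidate ['C0=M'] -> C1=M] -> [I,M,I] (invalidations this op: 1; running total: 7)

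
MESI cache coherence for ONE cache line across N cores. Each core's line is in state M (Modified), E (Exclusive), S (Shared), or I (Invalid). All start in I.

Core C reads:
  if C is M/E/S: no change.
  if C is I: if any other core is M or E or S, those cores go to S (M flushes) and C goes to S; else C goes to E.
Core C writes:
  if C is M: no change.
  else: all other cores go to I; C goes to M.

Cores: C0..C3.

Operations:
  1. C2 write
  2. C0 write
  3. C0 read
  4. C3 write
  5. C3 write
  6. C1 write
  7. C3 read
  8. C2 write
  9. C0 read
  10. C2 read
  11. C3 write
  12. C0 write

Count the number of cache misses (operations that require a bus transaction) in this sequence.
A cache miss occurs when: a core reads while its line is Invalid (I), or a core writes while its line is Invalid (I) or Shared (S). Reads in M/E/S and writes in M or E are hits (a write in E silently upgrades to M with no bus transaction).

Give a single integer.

Op 1: C2 write [C2 write: invalidate none -> C2=M] -> [I,I,M,I] [MISS #1: write from I]
Op 2: C0 write [C0 write: invalidate ['C2=M'] -> C0=M] -> [M,I,I,I] [MISS #2: write from I]
Op 3: C0 read [C0 read: already in M, no change] -> [M,I,I,I] [hit: read from M]
Op 4: C3 write [C3 write: invalidate ['C0=M'] -> C3=M] -> [I,I,I,M] [MISS #3: write from I]
Op 5: C3 write [C3 write: already M (modified), no change] -> [I,I,I,M] [hit: write from M]
Op 6: C1 write [C1 write: invalidate ['C3=M'] -> C1=M] -> [I,M,I,I] [MISS #4: write from I]
Op 7: C3 read [C3 read from I: others=['C1=M'] -> C3=S, others downsized to S] -> [I,S,I,S] [MISS #5: read from I]
Op 8: C2 write [C2 write: invalidate ['C1=S', 'C3=S'] -> C2=M] -> [I,I,M,I] [MISS #6: write from I]
Op 9: C0 read [C0 read from I: others=['C2=M'] -> C0=S, others downsized to S] -> [S,I,S,I] [MISS #7: read from I]
Op 10: C2 read [C2 read: already in S, no change] -> [S,I,S,I] [hit: read from S]
Op 11: C3 write [C3 write: invalidate ['C0=S', 'C2=S'] -> C3=M] -> [I,I,I,M] [MISS #8: write from I]
Op 12: C0 write [C0 write: invalidate ['C3=M'] -> C0=M] -> [M,I,I,I] [MISS #9: write from I]

Answer: 9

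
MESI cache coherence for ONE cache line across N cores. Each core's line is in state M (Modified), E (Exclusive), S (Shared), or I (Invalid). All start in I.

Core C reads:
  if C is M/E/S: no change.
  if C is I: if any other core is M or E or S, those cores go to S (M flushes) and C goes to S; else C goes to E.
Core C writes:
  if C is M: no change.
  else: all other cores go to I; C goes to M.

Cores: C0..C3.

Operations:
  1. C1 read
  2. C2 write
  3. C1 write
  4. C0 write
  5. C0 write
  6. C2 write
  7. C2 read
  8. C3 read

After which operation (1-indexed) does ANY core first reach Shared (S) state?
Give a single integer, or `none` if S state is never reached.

Op 1: C1 read [C1 read from I: no other sharers -> C1=E (exclusive)] -> [I,E,I,I]
Op 2: C2 write [C2 write: invalidate ['C1=E'] -> C2=M] -> [I,I,M,I]
Op 3: C1 write [C1 write: invalidate ['C2=M'] -> C1=M] -> [I,M,I,I]
Op 4: C0 write [C0 write: invalidate ['C1=M'] -> C0=M] -> [M,I,I,I]
Op 5: C0 write [C0 write: already M (modified), no change] -> [M,I,I,I]
Op 6: C2 write [C2 write: invalidate ['C0=M'] -> C2=M] -> [I,I,M,I]
Op 7: C2 read [C2 read: already in M, no change] -> [I,I,M,I]
Op 8: C3 read [C3 read from I: others=['C2=M'] -> C3=S, others downsized to S] -> [I,I,S,S]
  -> First S state at op 8; remaining ops need not be traced.

Answer: 8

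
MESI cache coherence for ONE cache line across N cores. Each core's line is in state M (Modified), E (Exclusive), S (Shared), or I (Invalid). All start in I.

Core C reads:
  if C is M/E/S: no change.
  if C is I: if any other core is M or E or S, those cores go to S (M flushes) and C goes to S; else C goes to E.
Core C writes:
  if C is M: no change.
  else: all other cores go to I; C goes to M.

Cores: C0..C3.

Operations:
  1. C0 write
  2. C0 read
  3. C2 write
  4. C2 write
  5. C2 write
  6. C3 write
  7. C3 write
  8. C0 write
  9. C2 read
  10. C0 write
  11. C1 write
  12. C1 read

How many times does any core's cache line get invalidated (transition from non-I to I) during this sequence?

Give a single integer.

Op 1: C0 write [C0 write: invalidate none -> C0=M] -> [M,I,I,I] (invalidations this op: 0; running total: 0)
Op 2: C0 read [C0 read: already in M, no change] -> [M,I,I,I] (invalidations this op: 0; running total: 0)
Op 3: C2 write [C2 write: invalidate ['C0=M'] -> C2=M] -> [I,I,M,I] (invalidations this op: 1; running total: 1)
Op 4: C2 write [C2 write: already M (modified), no change] -> [I,I,M,I] (invalidations this op: 0; running total: 1)
Op 5: C2 write [C2 write: already M (modified), no change] -> [I,I,M,I] (invalidations this op: 0; running total: 1)
Op 6: C3 write [C3 write: invalidate ['C2=M'] -> C3=M] -> [I,I,I,M] (invalidations this op: 1; running total: 2)
Op 7: C3 write [C3 write: already M (modified), no change] -> [I,I,I,M] (invalidations this op: 0; running total: 2)
Op 8: C0 write [C0 write: invalidate ['C3=M'] -> C0=M] -> [M,I,I,I] (invalidations this op: 1; running total: 3)
Op 9: C2 read [C2 read from I: others=['C0=M'] -> C2=S, others downsized to S] -> [S,I,S,I] (invalidations this op: 0; running total: 3)
Op 10: C0 write [C0 write: invalidate ['C2=S'] -> C0=M] -> [M,I,I,I] (invalidations this op: 1; running total: 4)
Op 11: C1 write [C1 write: invalidate ['C0=M'] -> C1=M] -> [I,M,I,I] (invalidations this op: 1; running total: 5)
Op 12: C1 read [C1 read: already in M, no change] -> [I,M,I,I] (invalidations this op: 0; running total: 5)

Answer: 5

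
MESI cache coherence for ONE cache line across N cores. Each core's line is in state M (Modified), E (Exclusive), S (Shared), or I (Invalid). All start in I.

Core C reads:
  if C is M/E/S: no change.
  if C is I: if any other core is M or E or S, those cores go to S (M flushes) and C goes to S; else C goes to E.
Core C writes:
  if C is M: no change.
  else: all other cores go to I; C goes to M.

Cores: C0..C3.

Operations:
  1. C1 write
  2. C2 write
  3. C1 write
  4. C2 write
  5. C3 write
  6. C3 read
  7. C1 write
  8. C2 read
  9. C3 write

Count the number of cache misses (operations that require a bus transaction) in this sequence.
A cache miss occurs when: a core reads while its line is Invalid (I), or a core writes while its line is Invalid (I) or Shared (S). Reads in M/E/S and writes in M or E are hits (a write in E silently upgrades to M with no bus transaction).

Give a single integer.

Answer: 8

Derivation:
Op 1: C1 write [C1 write: invalidate none -> C1=M] -> [I,M,I,I] [MISS #1: write from I]
Op 2: C2 write [C2 write: invalidate ['C1=M'] -> C2=M] -> [I,I,M,I] [MISS #2: write from I]
Op 3: C1 write [C1 write: invalidate ['C2=M'] -> C1=M] -> [I,M,I,I] [MISS #3: write from I]
Op 4: C2 write [C2 write: invalidate ['C1=M'] -> C2=M] -> [I,I,M,I] [MISS #4: write from I]
Op 5: C3 write [C3 write: invalidate ['C2=M'] -> C3=M] -> [I,I,I,M] [MISS #5: write from I]
Op 6: C3 read [C3 read: already in M, no change] -> [I,I,I,M] [hit: read from M]
Op 7: C1 write [C1 write: invalidate ['C3=M'] -> C1=M] -> [I,M,I,I] [MISS #6: write from I]
Op 8: C2 read [C2 read from I: others=['C1=M'] -> C2=S, others downsized to S] -> [I,S,S,I] [MISS #7: read from I]
Op 9: C3 write [C3 write: invalidate ['C1=S', 'C2=S'] -> C3=M] -> [I,I,I,M] [MISS #8: write from I]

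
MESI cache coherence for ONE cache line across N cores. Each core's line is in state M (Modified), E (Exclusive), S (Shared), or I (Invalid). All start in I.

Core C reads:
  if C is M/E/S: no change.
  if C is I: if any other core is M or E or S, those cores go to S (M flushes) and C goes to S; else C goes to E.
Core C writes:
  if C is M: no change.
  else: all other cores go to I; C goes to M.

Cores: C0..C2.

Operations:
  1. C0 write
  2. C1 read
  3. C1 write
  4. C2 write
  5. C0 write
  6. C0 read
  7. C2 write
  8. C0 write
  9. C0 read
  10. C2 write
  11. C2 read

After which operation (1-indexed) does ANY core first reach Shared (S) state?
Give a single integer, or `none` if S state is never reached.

Op 1: C0 write [C0 write: invalidate none -> C0=M] -> [M,I,I]
Op 2: C1 read [C1 read from I: others=['C0=M'] -> C1=S, others downsized to S] -> [S,S,I]
  -> First S state at op 2; remaining ops need not be traced.

Answer: 2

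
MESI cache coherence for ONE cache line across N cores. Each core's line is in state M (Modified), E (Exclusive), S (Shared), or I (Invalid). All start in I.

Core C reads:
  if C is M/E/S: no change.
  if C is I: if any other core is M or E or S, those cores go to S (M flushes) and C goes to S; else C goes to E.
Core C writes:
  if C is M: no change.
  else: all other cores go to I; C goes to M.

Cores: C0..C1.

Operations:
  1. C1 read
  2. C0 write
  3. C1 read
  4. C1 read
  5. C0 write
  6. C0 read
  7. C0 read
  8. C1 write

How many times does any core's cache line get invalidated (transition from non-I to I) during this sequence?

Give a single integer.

Answer: 3

Derivation:
Op 1: C1 read [C1 read from I: no other sharers -> C1=E (exclusive)] -> [I,E] (invalidations this op: 0; running total: 0)
Op 2: C0 write [C0 write: invalidate ['C1=E'] -> C0=M] -> [M,I] (invalidations this op: 1; running total: 1)
Op 3: C1 read [C1 read from I: others=['C0=M'] -> C1=S, others downsized to S] -> [S,S] (invalidations this op: 0; running total: 1)
Op 4: C1 read [C1 read: already in S, no change] -> [S,S] (invalidations this op: 0; running total: 1)
Op 5: C0 write [C0 write: invalidate ['C1=S'] -> C0=M] -> [M,I] (invalidations this op: 1; running total: 2)
Op 6: C0 read [C0 read: already in M, no change] -> [M,I] (invalidations this op: 0; running total: 2)
Op 7: C0 read [C0 read: already in M, no change] -> [M,I] (invalidations this op: 0; running total: 2)
Op 8: C1 write [C1 write: invalidate ['C0=M'] -> C1=M] -> [I,M] (invalidations this op: 1; running total: 3)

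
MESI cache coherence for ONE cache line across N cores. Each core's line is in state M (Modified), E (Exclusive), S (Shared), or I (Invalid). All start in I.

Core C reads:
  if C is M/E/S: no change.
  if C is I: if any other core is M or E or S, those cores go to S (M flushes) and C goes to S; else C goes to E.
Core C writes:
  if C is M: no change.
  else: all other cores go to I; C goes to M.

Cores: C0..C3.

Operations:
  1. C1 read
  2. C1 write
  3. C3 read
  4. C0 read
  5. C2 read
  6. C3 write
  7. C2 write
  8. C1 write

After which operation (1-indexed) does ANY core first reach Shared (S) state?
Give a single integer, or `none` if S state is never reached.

Answer: 3

Derivation:
Op 1: C1 read [C1 read from I: no other sharers -> C1=E (exclusive)] -> [I,E,I,I]
Op 2: C1 write [C1 write: invalidate none -> C1=M] -> [I,M,I,I]
Op 3: C3 read [C3 read from I: others=['C1=M'] -> C3=S, others downsized to S] -> [I,S,I,S]
  -> First S state at op 3; remaining ops need not be traced.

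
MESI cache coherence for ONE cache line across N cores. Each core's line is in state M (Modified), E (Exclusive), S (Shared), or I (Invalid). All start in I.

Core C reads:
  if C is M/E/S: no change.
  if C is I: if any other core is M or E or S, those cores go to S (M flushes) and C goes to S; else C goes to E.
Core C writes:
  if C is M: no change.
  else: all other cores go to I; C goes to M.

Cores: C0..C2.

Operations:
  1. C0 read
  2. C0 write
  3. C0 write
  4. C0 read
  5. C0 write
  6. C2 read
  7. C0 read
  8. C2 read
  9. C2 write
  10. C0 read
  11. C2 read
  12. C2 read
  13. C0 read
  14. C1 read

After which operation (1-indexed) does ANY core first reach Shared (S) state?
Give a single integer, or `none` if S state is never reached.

Op 1: C0 read [C0 read from I: no other sharers -> C0=E (exclusive)] -> [E,I,I]
Op 2: C0 write [C0 write: invalidate none -> C0=M] -> [M,I,I]
Op 3: C0 write [C0 write: already M (modified), no change] -> [M,I,I]
Op 4: C0 read [C0 read: already in M, no change] -> [M,I,I]
Op 5: C0 write [C0 write: already M (modified), no change] -> [M,I,I]
Op 6: C2 read [C2 read from I: others=['C0=M'] -> C2=S, others downsized to S] -> [S,I,S]
  -> First S state at op 6; remaining ops need not be traced.

Answer: 6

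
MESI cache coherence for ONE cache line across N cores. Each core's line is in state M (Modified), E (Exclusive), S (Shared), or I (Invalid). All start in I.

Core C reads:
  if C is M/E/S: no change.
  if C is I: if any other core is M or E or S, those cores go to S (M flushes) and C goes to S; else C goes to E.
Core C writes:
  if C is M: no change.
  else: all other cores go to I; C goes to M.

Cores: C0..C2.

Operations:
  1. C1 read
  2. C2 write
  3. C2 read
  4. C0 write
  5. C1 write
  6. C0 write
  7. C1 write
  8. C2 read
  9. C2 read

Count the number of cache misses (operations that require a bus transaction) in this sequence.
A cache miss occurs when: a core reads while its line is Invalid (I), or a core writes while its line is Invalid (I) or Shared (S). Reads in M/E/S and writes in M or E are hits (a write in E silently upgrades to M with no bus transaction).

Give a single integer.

Answer: 7

Derivation:
Op 1: C1 read [C1 read from I: no other sharers -> C1=E (exclusive)] -> [I,E,I] [MISS #1: read from I]
Op 2: C2 write [C2 write: invalidate ['C1=E'] -> C2=M] -> [I,I,M] [MISS #2: write from I]
Op 3: C2 read [C2 read: already in M, no change] -> [I,I,M] [hit: read from M]
Op 4: C0 write [C0 write: invalidate ['C2=M'] -> C0=M] -> [M,I,I] [MISS #3: write from I]
Op 5: C1 write [C1 write: invalidate ['C0=M'] -> C1=M] -> [I,M,I] [MISS #4: write from I]
Op 6: C0 write [C0 write: invalidate ['C1=M'] -> C0=M] -> [M,I,I] [MISS #5: write from I]
Op 7: C1 write [C1 write: invalidate ['C0=M'] -> C1=M] -> [I,M,I] [MISS #6: write from I]
Op 8: C2 read [C2 read from I: others=['C1=M'] -> C2=S, others downsized to S] -> [I,S,S] [MISS #7: read from I]
Op 9: C2 read [C2 read: already in S, no change] -> [I,S,S] [hit: read from S]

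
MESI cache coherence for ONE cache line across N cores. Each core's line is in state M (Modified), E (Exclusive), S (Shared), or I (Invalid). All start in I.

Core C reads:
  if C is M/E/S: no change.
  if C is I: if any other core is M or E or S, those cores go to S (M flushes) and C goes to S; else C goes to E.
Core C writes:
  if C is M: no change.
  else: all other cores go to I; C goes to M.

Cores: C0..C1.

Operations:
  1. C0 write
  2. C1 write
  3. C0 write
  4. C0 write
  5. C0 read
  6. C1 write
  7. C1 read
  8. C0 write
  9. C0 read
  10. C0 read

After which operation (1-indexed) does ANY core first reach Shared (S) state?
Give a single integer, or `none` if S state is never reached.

Op 1: C0 write [C0 write: invalidate none -> C0=M] -> [M,I]
Op 2: C1 write [C1 write: invalidate ['C0=M'] -> C1=M] -> [I,M]
Op 3: C0 write [C0 write: invalidate ['C1=M'] -> C0=M] -> [M,I]
Op 4: C0 write [C0 write: already M (modified), no change] -> [M,I]
Op 5: C0 read [C0 read: already in M, no change] -> [M,I]
Op 6: C1 write [C1 write: invalidate ['C0=M'] -> C1=M] -> [I,M]
Op 7: C1 read [C1 read: already in M, no change] -> [I,M]
Op 8: C0 write [C0 write: invalidate ['C1=M'] -> C0=M] -> [M,I]
Op 9: C0 read [C0 read: already in M, no change] -> [M,I]
Op 10: C0 read [C0 read: already in M, no change] -> [M,I]
S state never reached in this sequence.

Answer: none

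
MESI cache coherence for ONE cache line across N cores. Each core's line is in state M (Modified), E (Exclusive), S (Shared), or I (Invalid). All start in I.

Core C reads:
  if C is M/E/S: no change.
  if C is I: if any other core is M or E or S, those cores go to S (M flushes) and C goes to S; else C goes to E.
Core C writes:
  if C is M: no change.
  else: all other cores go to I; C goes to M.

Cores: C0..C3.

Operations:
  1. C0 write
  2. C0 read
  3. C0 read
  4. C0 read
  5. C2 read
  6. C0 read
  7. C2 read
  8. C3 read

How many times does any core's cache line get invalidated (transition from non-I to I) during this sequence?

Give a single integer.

Answer: 0

Derivation:
Op 1: C0 write [C0 write: invalidate none -> C0=M] -> [M,I,I,I] (invalidations this op: 0; running total: 0)
Op 2: C0 read [C0 read: already in M, no change] -> [M,I,I,I] (invalidations this op: 0; running total: 0)
Op 3: C0 read [C0 read: already in M, no change] -> [M,I,I,I] (invalidations this op: 0; running total: 0)
Op 4: C0 read [C0 read: already in M, no change] -> [M,I,I,I] (invalidations this op: 0; running total: 0)
Op 5: C2 read [C2 read from I: others=['C0=M'] -> C2=S, others downsized to S] -> [S,I,S,I] (invalidations this op: 0; running total: 0)
Op 6: C0 read [C0 read: already in S, no change] -> [S,I,S,I] (invalidations this op: 0; running total: 0)
Op 7: C2 read [C2 read: already in S, no change] -> [S,I,S,I] (invalidations this op: 0; running total: 0)
Op 8: C3 read [C3 read from I: others=['C0=S', 'C2=S'] -> C3=S, others downsized to S] -> [S,I,S,S] (invalidations this op: 0; running total: 0)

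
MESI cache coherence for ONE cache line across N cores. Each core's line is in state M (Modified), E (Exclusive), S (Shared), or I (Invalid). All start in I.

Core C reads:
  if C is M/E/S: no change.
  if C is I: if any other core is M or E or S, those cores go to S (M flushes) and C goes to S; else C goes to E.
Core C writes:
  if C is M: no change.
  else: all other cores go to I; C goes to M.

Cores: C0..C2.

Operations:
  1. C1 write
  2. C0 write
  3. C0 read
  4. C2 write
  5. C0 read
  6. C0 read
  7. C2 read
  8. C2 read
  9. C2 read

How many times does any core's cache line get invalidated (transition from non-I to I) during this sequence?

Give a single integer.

Op 1: C1 write [C1 write: invalidate none -> C1=M] -> [I,M,I] (invalidations this op: 0; running total: 0)
Op 2: C0 write [C0 write: invalidate ['C1=M'] -> C0=M] -> [M,I,I] (invalidations this op: 1; running total: 1)
Op 3: C0 read [C0 read: already in M, no change] -> [M,I,I] (invalidations this op: 0; running total: 1)
Op 4: C2 write [C2 write: invalidate ['C0=M'] -> C2=M] -> [I,I,M] (invalidations this op: 1; running total: 2)
Op 5: C0 read [C0 read from I: others=['C2=M'] -> C0=S, others downsized to S] -> [S,I,S] (invalidations this op: 0; running total: 2)
Op 6: C0 read [C0 read: already in S, no change] -> [S,I,S] (invalidations this op: 0; running total: 2)
Op 7: C2 read [C2 read: already in S, no change] -> [S,I,S] (invalidations this op: 0; running total: 2)
Op 8: C2 read [C2 read: already in S, no change] -> [S,I,S] (invalidations this op: 0; running total: 2)
Op 9: C2 read [C2 read: already in S, no change] -> [S,I,S] (invalidations this op: 0; running total: 2)

Answer: 2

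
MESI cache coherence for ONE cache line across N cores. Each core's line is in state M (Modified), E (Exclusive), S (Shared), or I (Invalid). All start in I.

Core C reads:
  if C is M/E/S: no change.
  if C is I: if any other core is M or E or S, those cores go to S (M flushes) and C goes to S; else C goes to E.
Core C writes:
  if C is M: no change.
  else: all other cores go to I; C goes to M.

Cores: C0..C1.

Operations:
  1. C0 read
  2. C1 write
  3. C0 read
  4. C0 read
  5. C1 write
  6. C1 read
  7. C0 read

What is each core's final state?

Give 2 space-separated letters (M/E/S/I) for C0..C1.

Op 1: C0 read [C0 read from I: no other sharers -> C0=E (exclusive)] -> [E,I]
Op 2: C1 write [C1 write: invalidate ['C0=E'] -> C1=M] -> [I,M]
Op 3: C0 read [C0 read from I: others=['C1=M'] -> C0=S, others downsized to S] -> [S,S]
Op 4: C0 read [C0 read: already in S, no change] -> [S,S]
Op 5: C1 write [C1 write: invalidate ['C0=S'] -> C1=M] -> [I,M]
Op 6: C1 read [C1 read: already in M, no change] -> [I,M]
Op 7: C0 read [C0 read from I: others=['C1=M'] -> C0=S, others downsized to S] -> [S,S]

Answer: S S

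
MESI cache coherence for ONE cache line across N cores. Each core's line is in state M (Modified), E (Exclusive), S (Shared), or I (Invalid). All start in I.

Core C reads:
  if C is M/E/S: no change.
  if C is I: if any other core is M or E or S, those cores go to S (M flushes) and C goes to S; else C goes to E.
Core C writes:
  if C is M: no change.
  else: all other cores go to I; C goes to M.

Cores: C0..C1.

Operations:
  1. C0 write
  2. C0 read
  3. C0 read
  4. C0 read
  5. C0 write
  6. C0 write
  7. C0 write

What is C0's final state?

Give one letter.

Op 1: C0 write [C0 write: invalidate none -> C0=M] -> [M,I]
Op 2: C0 read [C0 read: already in M, no change] -> [M,I]
Op 3: C0 read [C0 read: already in M, no change] -> [M,I]
Op 4: C0 read [C0 read: already in M, no change] -> [M,I]
Op 5: C0 write [C0 write: already M (modified), no change] -> [M,I]
Op 6: C0 write [C0 write: already M (modified), no change] -> [M,I]
Op 7: C0 write [C0 write: already M (modified), no change] -> [M,I]

Answer: M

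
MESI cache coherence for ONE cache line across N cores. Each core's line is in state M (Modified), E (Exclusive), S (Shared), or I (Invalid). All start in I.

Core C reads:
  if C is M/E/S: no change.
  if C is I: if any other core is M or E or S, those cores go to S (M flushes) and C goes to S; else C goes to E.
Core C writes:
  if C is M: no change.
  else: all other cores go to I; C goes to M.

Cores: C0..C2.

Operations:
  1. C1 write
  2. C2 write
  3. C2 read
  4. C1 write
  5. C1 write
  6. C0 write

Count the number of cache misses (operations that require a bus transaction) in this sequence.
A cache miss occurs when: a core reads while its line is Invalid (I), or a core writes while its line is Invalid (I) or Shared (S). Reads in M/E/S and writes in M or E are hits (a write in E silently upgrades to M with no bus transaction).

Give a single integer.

Op 1: C1 write [C1 write: invalidate none -> C1=M] -> [I,M,I] [MISS #1: write from I]
Op 2: C2 write [C2 write: invalidate ['C1=M'] -> C2=M] -> [I,I,M] [MISS #2: write from I]
Op 3: C2 read [C2 read: already in M, no change] -> [I,I,M] [hit: read from M]
Op 4: C1 write [C1 write: invalidate ['C2=M'] -> C1=M] -> [I,M,I] [MISS #3: write from I]
Op 5: C1 write [C1 write: already M (modified), no change] -> [I,M,I] [hit: write from M]
Op 6: C0 write [C0 write: invalidate ['C1=M'] -> C0=M] -> [M,I,I] [MISS #4: write from I]

Answer: 4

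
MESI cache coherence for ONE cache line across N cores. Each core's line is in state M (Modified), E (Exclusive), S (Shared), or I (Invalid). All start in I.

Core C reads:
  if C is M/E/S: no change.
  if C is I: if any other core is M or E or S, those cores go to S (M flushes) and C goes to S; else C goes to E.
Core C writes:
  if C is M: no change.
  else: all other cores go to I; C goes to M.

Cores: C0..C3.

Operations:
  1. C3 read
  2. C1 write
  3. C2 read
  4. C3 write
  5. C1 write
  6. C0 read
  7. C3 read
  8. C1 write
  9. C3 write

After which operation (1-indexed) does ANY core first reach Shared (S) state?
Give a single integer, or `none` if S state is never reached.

Op 1: C3 read [C3 read from I: no other sharers -> C3=E (exclusive)] -> [I,I,I,E]
Op 2: C1 write [C1 write: invalidate ['C3=E'] -> C1=M] -> [I,M,I,I]
Op 3: C2 read [C2 read from I: others=['C1=M'] -> C2=S, others downsized to S] -> [I,S,S,I]
  -> First S state at op 3; remaining ops need not be traced.

Answer: 3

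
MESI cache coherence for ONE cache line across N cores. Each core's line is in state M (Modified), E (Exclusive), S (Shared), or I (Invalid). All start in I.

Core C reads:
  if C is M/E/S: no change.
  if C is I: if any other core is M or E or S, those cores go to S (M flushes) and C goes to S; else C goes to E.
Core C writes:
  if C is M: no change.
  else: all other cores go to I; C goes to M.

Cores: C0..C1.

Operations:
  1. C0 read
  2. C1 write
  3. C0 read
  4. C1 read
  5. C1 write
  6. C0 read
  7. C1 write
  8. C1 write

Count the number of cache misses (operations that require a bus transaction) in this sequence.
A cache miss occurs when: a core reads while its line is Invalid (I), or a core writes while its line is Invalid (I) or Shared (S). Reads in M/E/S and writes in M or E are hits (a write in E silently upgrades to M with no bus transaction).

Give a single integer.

Answer: 6

Derivation:
Op 1: C0 read [C0 read from I: no other sharers -> C0=E (exclusive)] -> [E,I] [MISS #1: read from I]
Op 2: C1 write [C1 write: invalidate ['C0=E'] -> C1=M] -> [I,M] [MISS #2: write from I]
Op 3: C0 read [C0 read from I: others=['C1=M'] -> C0=S, others downsized to S] -> [S,S] [MISS #3: read from I]
Op 4: C1 read [C1 read: already in S, no change] -> [S,S] [hit: read from S]
Op 5: C1 write [C1 write: invalidate ['C0=S'] -> C1=M] -> [I,M] [MISS #4: write from S]
Op 6: C0 read [C0 read from I: others=['C1=M'] -> C0=S, others downsized to S] -> [S,S] [MISS #5: read from I]
Op 7: C1 write [C1 write: invalidate ['C0=S'] -> C1=M] -> [I,M] [MISS #6: write from S]
Op 8: C1 write [C1 write: already M (modified), no change] -> [I,M] [hit: write from M]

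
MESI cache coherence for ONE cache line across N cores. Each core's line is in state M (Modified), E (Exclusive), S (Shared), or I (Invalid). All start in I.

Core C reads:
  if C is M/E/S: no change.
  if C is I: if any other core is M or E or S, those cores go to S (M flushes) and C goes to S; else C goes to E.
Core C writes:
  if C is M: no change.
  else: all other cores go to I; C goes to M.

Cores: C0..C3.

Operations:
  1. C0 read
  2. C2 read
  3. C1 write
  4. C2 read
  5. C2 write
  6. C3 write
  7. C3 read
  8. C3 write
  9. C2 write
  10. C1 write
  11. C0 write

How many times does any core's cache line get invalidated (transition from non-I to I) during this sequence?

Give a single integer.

Op 1: C0 read [C0 read from I: no other sharers -> C0=E (exclusive)] -> [E,I,I,I] (invalidations this op: 0; running total: 0)
Op 2: C2 read [C2 read from I: others=['C0=E'] -> C2=S, others downsized to S] -> [S,I,S,I] (invalidations this op: 0; running total: 0)
Op 3: C1 write [C1 write: invalidate ['C0=S', 'C2=S'] -> C1=M] -> [I,M,I,I] (invalidations this op: 2; running total: 2)
Op 4: C2 read [C2 read from I: others=['C1=M'] -> C2=S, others downsized to S] -> [I,S,S,I] (invalidations this op: 0; running total: 2)
Op 5: C2 write [C2 write: invalidate ['C1=S'] -> C2=M] -> [I,I,M,I] (invalidations this op: 1; running total: 3)
Op 6: C3 write [C3 write: invalidate ['C2=M'] -> C3=M] -> [I,I,I,M] (invalidations this op: 1; running total: 4)
Op 7: C3 read [C3 read: already in M, no change] -> [I,I,I,M] (invalidations this op: 0; running total: 4)
Op 8: C3 write [C3 write: already M (modified), no change] -> [I,I,I,M] (invalidations this op: 0; running total: 4)
Op 9: C2 write [C2 write: invalidate ['C3=M'] -> C2=M] -> [I,I,M,I] (invalidations this op: 1; running total: 5)
Op 10: C1 write [C1 write: invalidate ['C2=M'] -> C1=M] -> [I,M,I,I] (invalidations this op: 1; running total: 6)
Op 11: C0 write [C0 write: invalidate ['C1=M'] -> C0=M] -> [M,I,I,I] (invalidations this op: 1; running total: 7)

Answer: 7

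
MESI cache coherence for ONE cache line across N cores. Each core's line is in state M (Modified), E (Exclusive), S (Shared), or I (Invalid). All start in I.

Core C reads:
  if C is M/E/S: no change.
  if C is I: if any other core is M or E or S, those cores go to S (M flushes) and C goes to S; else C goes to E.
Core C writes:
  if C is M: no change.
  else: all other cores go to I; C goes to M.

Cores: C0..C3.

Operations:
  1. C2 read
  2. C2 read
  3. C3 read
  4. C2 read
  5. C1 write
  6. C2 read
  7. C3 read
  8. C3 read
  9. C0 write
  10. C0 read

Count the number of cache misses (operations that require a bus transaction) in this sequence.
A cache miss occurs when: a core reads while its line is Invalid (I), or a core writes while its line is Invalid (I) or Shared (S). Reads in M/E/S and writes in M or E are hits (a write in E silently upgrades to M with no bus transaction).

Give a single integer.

Answer: 6

Derivation:
Op 1: C2 read [C2 read from I: no other sharers -> C2=E (exclusive)] -> [I,I,E,I] [MISS #1: read from I]
Op 2: C2 read [C2 read: already in E, no change] -> [I,I,E,I] [hit: read from E]
Op 3: C3 read [C3 read from I: others=['C2=E'] -> C3=S, others downsized to S] -> [I,I,S,S] [MISS #2: read from I]
Op 4: C2 read [C2 read: already in S, no change] -> [I,I,S,S] [hit: read from S]
Op 5: C1 write [C1 write: invalidate ['C2=S', 'C3=S'] -> C1=M] -> [I,M,I,I] [MISS #3: write from I]
Op 6: C2 read [C2 read from I: others=['C1=M'] -> C2=S, others downsized to S] -> [I,S,S,I] [MISS #4: read from I]
Op 7: C3 read [C3 read from I: others=['C1=S', 'C2=S'] -> C3=S, others downsized to S] -> [I,S,S,S] [MISS #5: read from I]
Op 8: C3 read [C3 read: already in S, no change] -> [I,S,S,S] [hit: read from S]
Op 9: C0 write [C0 write: invalidate ['C1=S', 'C2=S', 'C3=S'] -> C0=M] -> [M,I,I,I] [MISS #6: write from I]
Op 10: C0 read [C0 read: already in M, no change] -> [M,I,I,I] [hit: read from M]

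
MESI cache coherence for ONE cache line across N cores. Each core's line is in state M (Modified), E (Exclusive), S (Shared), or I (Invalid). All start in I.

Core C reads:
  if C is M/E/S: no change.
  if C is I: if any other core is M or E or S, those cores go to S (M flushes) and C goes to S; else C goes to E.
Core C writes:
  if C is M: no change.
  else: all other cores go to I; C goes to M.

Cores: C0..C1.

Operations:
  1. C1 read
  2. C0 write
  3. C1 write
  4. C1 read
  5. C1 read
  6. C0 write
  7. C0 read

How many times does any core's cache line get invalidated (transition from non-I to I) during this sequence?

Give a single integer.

Op 1: C1 read [C1 read from I: no other sharers -> C1=E (exclusive)] -> [I,E] (invalidations this op: 0; running total: 0)
Op 2: C0 write [C0 write: invalidate ['C1=E'] -> C0=M] -> [M,I] (invalidations this op: 1; running total: 1)
Op 3: C1 write [C1 write: invalidate ['C0=M'] -> C1=M] -> [I,M] (invalidations this op: 1; running total: 2)
Op 4: C1 read [C1 read: already in M, no change] -> [I,M] (invalidations this op: 0; running total: 2)
Op 5: C1 read [C1 read: already in M, no change] -> [I,M] (invalidations this op: 0; running total: 2)
Op 6: C0 write [C0 write: invalidate ['C1=M'] -> C0=M] -> [M,I] (invalidations this op: 1; running total: 3)
Op 7: C0 read [C0 read: already in M, no change] -> [M,I] (invalidations this op: 0; running total: 3)

Answer: 3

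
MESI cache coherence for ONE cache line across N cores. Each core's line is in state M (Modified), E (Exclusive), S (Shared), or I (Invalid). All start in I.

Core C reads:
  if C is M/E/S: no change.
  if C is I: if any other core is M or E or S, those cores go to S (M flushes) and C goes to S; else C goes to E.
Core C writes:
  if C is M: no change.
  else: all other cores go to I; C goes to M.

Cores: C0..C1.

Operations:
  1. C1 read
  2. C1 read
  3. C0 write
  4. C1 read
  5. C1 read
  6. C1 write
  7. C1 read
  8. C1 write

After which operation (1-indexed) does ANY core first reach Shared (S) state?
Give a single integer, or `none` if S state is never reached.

Answer: 4

Derivation:
Op 1: C1 read [C1 read from I: no other sharers -> C1=E (exclusive)] -> [I,E]
Op 2: C1 read [C1 read: already in E, no change] -> [I,E]
Op 3: C0 write [C0 write: invalidate ['C1=E'] -> C0=M] -> [M,I]
Op 4: C1 read [C1 read from I: others=['C0=M'] -> C1=S, others downsized to S] -> [S,S]
  -> First S state at op 4; remaining ops need not be traced.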